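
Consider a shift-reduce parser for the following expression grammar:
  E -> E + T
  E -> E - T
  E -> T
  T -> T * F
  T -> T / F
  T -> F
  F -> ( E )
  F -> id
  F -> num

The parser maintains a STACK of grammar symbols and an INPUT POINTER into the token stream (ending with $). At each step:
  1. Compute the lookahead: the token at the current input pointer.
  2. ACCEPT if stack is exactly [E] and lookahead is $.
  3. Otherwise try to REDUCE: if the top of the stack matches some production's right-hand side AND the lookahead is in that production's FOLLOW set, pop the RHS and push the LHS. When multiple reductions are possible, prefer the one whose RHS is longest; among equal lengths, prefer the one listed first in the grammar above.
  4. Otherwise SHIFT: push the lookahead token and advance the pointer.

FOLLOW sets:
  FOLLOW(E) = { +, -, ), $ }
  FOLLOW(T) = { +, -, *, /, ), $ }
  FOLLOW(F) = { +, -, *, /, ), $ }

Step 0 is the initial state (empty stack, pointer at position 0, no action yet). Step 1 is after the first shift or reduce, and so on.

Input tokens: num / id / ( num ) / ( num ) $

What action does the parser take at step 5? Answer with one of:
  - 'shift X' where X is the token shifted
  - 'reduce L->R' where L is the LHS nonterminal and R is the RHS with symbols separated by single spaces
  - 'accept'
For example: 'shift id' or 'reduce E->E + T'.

Step 1: shift num. Stack=[num] ptr=1 lookahead=/ remaining=[/ id / ( num ) / ( num ) $]
Step 2: reduce F->num. Stack=[F] ptr=1 lookahead=/ remaining=[/ id / ( num ) / ( num ) $]
Step 3: reduce T->F. Stack=[T] ptr=1 lookahead=/ remaining=[/ id / ( num ) / ( num ) $]
Step 4: shift /. Stack=[T /] ptr=2 lookahead=id remaining=[id / ( num ) / ( num ) $]
Step 5: shift id. Stack=[T / id] ptr=3 lookahead=/ remaining=[/ ( num ) / ( num ) $]

Answer: shift id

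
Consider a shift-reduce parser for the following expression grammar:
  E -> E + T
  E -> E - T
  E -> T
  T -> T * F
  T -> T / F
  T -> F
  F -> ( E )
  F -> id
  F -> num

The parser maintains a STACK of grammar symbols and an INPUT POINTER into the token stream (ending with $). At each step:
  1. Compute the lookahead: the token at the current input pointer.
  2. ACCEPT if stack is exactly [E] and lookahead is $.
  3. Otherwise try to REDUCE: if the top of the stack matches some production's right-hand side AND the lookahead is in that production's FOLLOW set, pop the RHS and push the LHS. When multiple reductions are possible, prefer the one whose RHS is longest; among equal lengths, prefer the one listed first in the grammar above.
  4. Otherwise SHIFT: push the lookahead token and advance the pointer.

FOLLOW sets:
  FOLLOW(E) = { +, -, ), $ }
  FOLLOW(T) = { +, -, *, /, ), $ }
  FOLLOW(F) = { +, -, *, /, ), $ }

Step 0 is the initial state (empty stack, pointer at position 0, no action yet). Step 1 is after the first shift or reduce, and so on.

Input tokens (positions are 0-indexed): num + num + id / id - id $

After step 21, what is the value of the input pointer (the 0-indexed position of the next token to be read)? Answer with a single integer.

Answer: 9

Derivation:
Step 1: shift num. Stack=[num] ptr=1 lookahead=+ remaining=[+ num + id / id - id $]
Step 2: reduce F->num. Stack=[F] ptr=1 lookahead=+ remaining=[+ num + id / id - id $]
Step 3: reduce T->F. Stack=[T] ptr=1 lookahead=+ remaining=[+ num + id / id - id $]
Step 4: reduce E->T. Stack=[E] ptr=1 lookahead=+ remaining=[+ num + id / id - id $]
Step 5: shift +. Stack=[E +] ptr=2 lookahead=num remaining=[num + id / id - id $]
Step 6: shift num. Stack=[E + num] ptr=3 lookahead=+ remaining=[+ id / id - id $]
Step 7: reduce F->num. Stack=[E + F] ptr=3 lookahead=+ remaining=[+ id / id - id $]
Step 8: reduce T->F. Stack=[E + T] ptr=3 lookahead=+ remaining=[+ id / id - id $]
Step 9: reduce E->E + T. Stack=[E] ptr=3 lookahead=+ remaining=[+ id / id - id $]
Step 10: shift +. Stack=[E +] ptr=4 lookahead=id remaining=[id / id - id $]
Step 11: shift id. Stack=[E + id] ptr=5 lookahead=/ remaining=[/ id - id $]
Step 12: reduce F->id. Stack=[E + F] ptr=5 lookahead=/ remaining=[/ id - id $]
Step 13: reduce T->F. Stack=[E + T] ptr=5 lookahead=/ remaining=[/ id - id $]
Step 14: shift /. Stack=[E + T /] ptr=6 lookahead=id remaining=[id - id $]
Step 15: shift id. Stack=[E + T / id] ptr=7 lookahead=- remaining=[- id $]
Step 16: reduce F->id. Stack=[E + T / F] ptr=7 lookahead=- remaining=[- id $]
Step 17: reduce T->T / F. Stack=[E + T] ptr=7 lookahead=- remaining=[- id $]
Step 18: reduce E->E + T. Stack=[E] ptr=7 lookahead=- remaining=[- id $]
Step 19: shift -. Stack=[E -] ptr=8 lookahead=id remaining=[id $]
Step 20: shift id. Stack=[E - id] ptr=9 lookahead=$ remaining=[$]
Step 21: reduce F->id. Stack=[E - F] ptr=9 lookahead=$ remaining=[$]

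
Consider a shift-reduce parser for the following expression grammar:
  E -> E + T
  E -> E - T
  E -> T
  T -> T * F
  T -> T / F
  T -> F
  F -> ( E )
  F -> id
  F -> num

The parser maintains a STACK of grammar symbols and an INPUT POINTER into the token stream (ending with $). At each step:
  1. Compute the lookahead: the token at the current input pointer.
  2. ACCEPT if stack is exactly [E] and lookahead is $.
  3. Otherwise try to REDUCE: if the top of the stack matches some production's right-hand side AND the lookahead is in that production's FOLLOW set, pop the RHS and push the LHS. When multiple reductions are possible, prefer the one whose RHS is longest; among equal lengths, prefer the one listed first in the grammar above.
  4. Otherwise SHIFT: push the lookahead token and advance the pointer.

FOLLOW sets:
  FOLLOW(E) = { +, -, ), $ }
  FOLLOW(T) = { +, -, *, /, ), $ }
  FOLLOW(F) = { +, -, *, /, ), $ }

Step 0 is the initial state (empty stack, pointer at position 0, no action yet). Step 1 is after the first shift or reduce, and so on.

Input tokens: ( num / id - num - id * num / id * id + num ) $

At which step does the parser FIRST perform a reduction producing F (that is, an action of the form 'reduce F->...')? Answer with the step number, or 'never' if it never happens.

Step 1: shift (. Stack=[(] ptr=1 lookahead=num remaining=[num / id - num - id * num / id * id + num ) $]
Step 2: shift num. Stack=[( num] ptr=2 lookahead=/ remaining=[/ id - num - id * num / id * id + num ) $]
Step 3: reduce F->num. Stack=[( F] ptr=2 lookahead=/ remaining=[/ id - num - id * num / id * id + num ) $]

Answer: 3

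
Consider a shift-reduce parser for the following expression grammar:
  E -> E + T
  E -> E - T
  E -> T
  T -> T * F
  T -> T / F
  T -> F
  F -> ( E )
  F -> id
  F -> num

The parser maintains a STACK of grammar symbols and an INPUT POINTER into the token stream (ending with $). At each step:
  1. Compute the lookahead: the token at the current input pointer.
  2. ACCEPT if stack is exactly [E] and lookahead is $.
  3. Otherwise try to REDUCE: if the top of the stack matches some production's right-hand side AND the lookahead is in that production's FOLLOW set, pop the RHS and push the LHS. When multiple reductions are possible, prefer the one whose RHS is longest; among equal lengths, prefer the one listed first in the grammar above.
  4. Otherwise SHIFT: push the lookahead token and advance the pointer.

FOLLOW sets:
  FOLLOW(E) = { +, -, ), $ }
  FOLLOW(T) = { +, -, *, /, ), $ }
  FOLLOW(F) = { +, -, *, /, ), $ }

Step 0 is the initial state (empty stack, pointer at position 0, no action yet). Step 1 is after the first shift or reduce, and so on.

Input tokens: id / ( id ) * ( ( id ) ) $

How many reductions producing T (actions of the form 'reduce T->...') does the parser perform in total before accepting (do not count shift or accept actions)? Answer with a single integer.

Answer: 6

Derivation:
Step 1: shift id. Stack=[id] ptr=1 lookahead=/ remaining=[/ ( id ) * ( ( id ) ) $]
Step 2: reduce F->id. Stack=[F] ptr=1 lookahead=/ remaining=[/ ( id ) * ( ( id ) ) $]
Step 3: reduce T->F. Stack=[T] ptr=1 lookahead=/ remaining=[/ ( id ) * ( ( id ) ) $]
Step 4: shift /. Stack=[T /] ptr=2 lookahead=( remaining=[( id ) * ( ( id ) ) $]
Step 5: shift (. Stack=[T / (] ptr=3 lookahead=id remaining=[id ) * ( ( id ) ) $]
Step 6: shift id. Stack=[T / ( id] ptr=4 lookahead=) remaining=[) * ( ( id ) ) $]
Step 7: reduce F->id. Stack=[T / ( F] ptr=4 lookahead=) remaining=[) * ( ( id ) ) $]
Step 8: reduce T->F. Stack=[T / ( T] ptr=4 lookahead=) remaining=[) * ( ( id ) ) $]
Step 9: reduce E->T. Stack=[T / ( E] ptr=4 lookahead=) remaining=[) * ( ( id ) ) $]
Step 10: shift ). Stack=[T / ( E )] ptr=5 lookahead=* remaining=[* ( ( id ) ) $]
Step 11: reduce F->( E ). Stack=[T / F] ptr=5 lookahead=* remaining=[* ( ( id ) ) $]
Step 12: reduce T->T / F. Stack=[T] ptr=5 lookahead=* remaining=[* ( ( id ) ) $]
Step 13: shift *. Stack=[T *] ptr=6 lookahead=( remaining=[( ( id ) ) $]
Step 14: shift (. Stack=[T * (] ptr=7 lookahead=( remaining=[( id ) ) $]
Step 15: shift (. Stack=[T * ( (] ptr=8 lookahead=id remaining=[id ) ) $]
Step 16: shift id. Stack=[T * ( ( id] ptr=9 lookahead=) remaining=[) ) $]
Step 17: reduce F->id. Stack=[T * ( ( F] ptr=9 lookahead=) remaining=[) ) $]
Step 18: reduce T->F. Stack=[T * ( ( T] ptr=9 lookahead=) remaining=[) ) $]
Step 19: reduce E->T. Stack=[T * ( ( E] ptr=9 lookahead=) remaining=[) ) $]
Step 20: shift ). Stack=[T * ( ( E )] ptr=10 lookahead=) remaining=[) $]
Step 21: reduce F->( E ). Stack=[T * ( F] ptr=10 lookahead=) remaining=[) $]
Step 22: reduce T->F. Stack=[T * ( T] ptr=10 lookahead=) remaining=[) $]
Step 23: reduce E->T. Stack=[T * ( E] ptr=10 lookahead=) remaining=[) $]
Step 24: shift ). Stack=[T * ( E )] ptr=11 lookahead=$ remaining=[$]
Step 25: reduce F->( E ). Stack=[T * F] ptr=11 lookahead=$ remaining=[$]
Step 26: reduce T->T * F. Stack=[T] ptr=11 lookahead=$ remaining=[$]
Step 27: reduce E->T. Stack=[E] ptr=11 lookahead=$ remaining=[$]
Step 28: accept. Stack=[E] ptr=11 lookahead=$ remaining=[$]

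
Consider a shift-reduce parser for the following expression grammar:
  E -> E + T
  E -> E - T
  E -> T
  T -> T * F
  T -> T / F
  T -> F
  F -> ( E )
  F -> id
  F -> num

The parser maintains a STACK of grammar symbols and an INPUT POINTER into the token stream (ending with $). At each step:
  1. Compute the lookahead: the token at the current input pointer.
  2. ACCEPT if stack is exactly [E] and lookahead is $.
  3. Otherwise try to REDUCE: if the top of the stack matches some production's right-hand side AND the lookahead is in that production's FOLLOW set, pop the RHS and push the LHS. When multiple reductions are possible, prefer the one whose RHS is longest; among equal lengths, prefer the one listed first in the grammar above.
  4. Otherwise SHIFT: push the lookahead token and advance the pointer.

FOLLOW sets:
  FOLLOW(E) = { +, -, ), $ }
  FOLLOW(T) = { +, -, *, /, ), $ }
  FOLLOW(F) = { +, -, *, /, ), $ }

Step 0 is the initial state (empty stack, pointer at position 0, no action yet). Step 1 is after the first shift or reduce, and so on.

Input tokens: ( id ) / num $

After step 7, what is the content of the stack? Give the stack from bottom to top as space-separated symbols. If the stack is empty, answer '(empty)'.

Answer: F

Derivation:
Step 1: shift (. Stack=[(] ptr=1 lookahead=id remaining=[id ) / num $]
Step 2: shift id. Stack=[( id] ptr=2 lookahead=) remaining=[) / num $]
Step 3: reduce F->id. Stack=[( F] ptr=2 lookahead=) remaining=[) / num $]
Step 4: reduce T->F. Stack=[( T] ptr=2 lookahead=) remaining=[) / num $]
Step 5: reduce E->T. Stack=[( E] ptr=2 lookahead=) remaining=[) / num $]
Step 6: shift ). Stack=[( E )] ptr=3 lookahead=/ remaining=[/ num $]
Step 7: reduce F->( E ). Stack=[F] ptr=3 lookahead=/ remaining=[/ num $]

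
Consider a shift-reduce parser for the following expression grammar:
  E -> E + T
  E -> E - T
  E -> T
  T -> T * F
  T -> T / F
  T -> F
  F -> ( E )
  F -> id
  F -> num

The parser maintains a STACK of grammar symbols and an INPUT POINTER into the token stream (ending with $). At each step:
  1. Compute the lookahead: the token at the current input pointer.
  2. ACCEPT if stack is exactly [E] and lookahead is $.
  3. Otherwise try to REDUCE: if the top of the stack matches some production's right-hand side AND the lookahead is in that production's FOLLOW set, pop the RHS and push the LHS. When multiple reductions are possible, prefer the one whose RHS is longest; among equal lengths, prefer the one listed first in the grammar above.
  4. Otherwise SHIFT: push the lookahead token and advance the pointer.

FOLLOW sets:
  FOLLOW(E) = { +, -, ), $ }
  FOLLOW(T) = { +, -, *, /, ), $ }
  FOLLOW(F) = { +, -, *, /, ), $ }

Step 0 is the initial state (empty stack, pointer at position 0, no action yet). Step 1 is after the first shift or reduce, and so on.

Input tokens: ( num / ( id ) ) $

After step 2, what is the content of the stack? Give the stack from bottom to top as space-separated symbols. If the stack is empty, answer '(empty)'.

Step 1: shift (. Stack=[(] ptr=1 lookahead=num remaining=[num / ( id ) ) $]
Step 2: shift num. Stack=[( num] ptr=2 lookahead=/ remaining=[/ ( id ) ) $]

Answer: ( num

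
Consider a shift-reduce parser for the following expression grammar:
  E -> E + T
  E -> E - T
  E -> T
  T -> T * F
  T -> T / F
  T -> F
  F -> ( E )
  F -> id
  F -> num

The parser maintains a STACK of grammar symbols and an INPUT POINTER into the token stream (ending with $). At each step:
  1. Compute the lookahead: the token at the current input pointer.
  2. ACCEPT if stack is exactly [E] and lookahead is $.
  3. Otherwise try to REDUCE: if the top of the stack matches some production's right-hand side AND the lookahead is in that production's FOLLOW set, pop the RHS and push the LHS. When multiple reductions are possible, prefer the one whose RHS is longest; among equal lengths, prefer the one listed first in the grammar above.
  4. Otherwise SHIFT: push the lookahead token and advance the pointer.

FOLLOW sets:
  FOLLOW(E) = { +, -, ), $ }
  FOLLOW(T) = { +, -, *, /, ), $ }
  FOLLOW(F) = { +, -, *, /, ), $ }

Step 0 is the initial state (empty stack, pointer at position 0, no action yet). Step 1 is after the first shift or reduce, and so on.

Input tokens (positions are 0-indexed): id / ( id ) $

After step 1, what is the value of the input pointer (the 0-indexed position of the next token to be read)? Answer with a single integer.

Step 1: shift id. Stack=[id] ptr=1 lookahead=/ remaining=[/ ( id ) $]

Answer: 1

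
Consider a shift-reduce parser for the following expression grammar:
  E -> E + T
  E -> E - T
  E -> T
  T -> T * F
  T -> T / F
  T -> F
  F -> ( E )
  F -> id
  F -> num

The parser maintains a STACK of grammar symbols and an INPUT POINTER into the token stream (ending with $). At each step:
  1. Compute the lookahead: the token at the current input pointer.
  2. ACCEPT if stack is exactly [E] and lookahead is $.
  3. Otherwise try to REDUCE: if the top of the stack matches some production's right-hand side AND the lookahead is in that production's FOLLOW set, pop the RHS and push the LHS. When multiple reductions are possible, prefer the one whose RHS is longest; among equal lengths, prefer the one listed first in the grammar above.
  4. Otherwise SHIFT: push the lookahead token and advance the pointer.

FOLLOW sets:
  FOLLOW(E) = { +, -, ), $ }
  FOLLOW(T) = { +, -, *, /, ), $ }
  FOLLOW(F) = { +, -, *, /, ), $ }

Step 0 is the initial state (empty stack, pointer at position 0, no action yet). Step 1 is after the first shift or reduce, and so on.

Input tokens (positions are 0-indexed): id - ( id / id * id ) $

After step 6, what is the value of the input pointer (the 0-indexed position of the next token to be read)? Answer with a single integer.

Answer: 3

Derivation:
Step 1: shift id. Stack=[id] ptr=1 lookahead=- remaining=[- ( id / id * id ) $]
Step 2: reduce F->id. Stack=[F] ptr=1 lookahead=- remaining=[- ( id / id * id ) $]
Step 3: reduce T->F. Stack=[T] ptr=1 lookahead=- remaining=[- ( id / id * id ) $]
Step 4: reduce E->T. Stack=[E] ptr=1 lookahead=- remaining=[- ( id / id * id ) $]
Step 5: shift -. Stack=[E -] ptr=2 lookahead=( remaining=[( id / id * id ) $]
Step 6: shift (. Stack=[E - (] ptr=3 lookahead=id remaining=[id / id * id ) $]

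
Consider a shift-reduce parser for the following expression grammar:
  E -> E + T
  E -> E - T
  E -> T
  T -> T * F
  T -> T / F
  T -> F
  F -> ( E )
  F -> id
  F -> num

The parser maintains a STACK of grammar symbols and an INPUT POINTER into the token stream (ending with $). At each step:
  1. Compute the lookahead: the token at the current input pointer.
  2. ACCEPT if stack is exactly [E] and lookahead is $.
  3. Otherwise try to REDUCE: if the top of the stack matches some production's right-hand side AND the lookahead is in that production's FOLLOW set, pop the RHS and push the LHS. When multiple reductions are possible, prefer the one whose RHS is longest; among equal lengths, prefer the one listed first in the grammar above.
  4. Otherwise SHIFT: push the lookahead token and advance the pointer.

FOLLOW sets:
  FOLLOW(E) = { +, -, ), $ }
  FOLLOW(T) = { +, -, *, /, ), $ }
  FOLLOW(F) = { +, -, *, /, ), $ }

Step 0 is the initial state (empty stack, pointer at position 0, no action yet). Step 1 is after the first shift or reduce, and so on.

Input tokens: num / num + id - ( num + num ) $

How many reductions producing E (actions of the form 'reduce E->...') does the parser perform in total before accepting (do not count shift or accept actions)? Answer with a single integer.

Step 1: shift num. Stack=[num] ptr=1 lookahead=/ remaining=[/ num + id - ( num + num ) $]
Step 2: reduce F->num. Stack=[F] ptr=1 lookahead=/ remaining=[/ num + id - ( num + num ) $]
Step 3: reduce T->F. Stack=[T] ptr=1 lookahead=/ remaining=[/ num + id - ( num + num ) $]
Step 4: shift /. Stack=[T /] ptr=2 lookahead=num remaining=[num + id - ( num + num ) $]
Step 5: shift num. Stack=[T / num] ptr=3 lookahead=+ remaining=[+ id - ( num + num ) $]
Step 6: reduce F->num. Stack=[T / F] ptr=3 lookahead=+ remaining=[+ id - ( num + num ) $]
Step 7: reduce T->T / F. Stack=[T] ptr=3 lookahead=+ remaining=[+ id - ( num + num ) $]
Step 8: reduce E->T. Stack=[E] ptr=3 lookahead=+ remaining=[+ id - ( num + num ) $]
Step 9: shift +. Stack=[E +] ptr=4 lookahead=id remaining=[id - ( num + num ) $]
Step 10: shift id. Stack=[E + id] ptr=5 lookahead=- remaining=[- ( num + num ) $]
Step 11: reduce F->id. Stack=[E + F] ptr=5 lookahead=- remaining=[- ( num + num ) $]
Step 12: reduce T->F. Stack=[E + T] ptr=5 lookahead=- remaining=[- ( num + num ) $]
Step 13: reduce E->E + T. Stack=[E] ptr=5 lookahead=- remaining=[- ( num + num ) $]
Step 14: shift -. Stack=[E -] ptr=6 lookahead=( remaining=[( num + num ) $]
Step 15: shift (. Stack=[E - (] ptr=7 lookahead=num remaining=[num + num ) $]
Step 16: shift num. Stack=[E - ( num] ptr=8 lookahead=+ remaining=[+ num ) $]
Step 17: reduce F->num. Stack=[E - ( F] ptr=8 lookahead=+ remaining=[+ num ) $]
Step 18: reduce T->F. Stack=[E - ( T] ptr=8 lookahead=+ remaining=[+ num ) $]
Step 19: reduce E->T. Stack=[E - ( E] ptr=8 lookahead=+ remaining=[+ num ) $]
Step 20: shift +. Stack=[E - ( E +] ptr=9 lookahead=num remaining=[num ) $]
Step 21: shift num. Stack=[E - ( E + num] ptr=10 lookahead=) remaining=[) $]
Step 22: reduce F->num. Stack=[E - ( E + F] ptr=10 lookahead=) remaining=[) $]
Step 23: reduce T->F. Stack=[E - ( E + T] ptr=10 lookahead=) remaining=[) $]
Step 24: reduce E->E + T. Stack=[E - ( E] ptr=10 lookahead=) remaining=[) $]
Step 25: shift ). Stack=[E - ( E )] ptr=11 lookahead=$ remaining=[$]
Step 26: reduce F->( E ). Stack=[E - F] ptr=11 lookahead=$ remaining=[$]
Step 27: reduce T->F. Stack=[E - T] ptr=11 lookahead=$ remaining=[$]
Step 28: reduce E->E - T. Stack=[E] ptr=11 lookahead=$ remaining=[$]
Step 29: accept. Stack=[E] ptr=11 lookahead=$ remaining=[$]

Answer: 5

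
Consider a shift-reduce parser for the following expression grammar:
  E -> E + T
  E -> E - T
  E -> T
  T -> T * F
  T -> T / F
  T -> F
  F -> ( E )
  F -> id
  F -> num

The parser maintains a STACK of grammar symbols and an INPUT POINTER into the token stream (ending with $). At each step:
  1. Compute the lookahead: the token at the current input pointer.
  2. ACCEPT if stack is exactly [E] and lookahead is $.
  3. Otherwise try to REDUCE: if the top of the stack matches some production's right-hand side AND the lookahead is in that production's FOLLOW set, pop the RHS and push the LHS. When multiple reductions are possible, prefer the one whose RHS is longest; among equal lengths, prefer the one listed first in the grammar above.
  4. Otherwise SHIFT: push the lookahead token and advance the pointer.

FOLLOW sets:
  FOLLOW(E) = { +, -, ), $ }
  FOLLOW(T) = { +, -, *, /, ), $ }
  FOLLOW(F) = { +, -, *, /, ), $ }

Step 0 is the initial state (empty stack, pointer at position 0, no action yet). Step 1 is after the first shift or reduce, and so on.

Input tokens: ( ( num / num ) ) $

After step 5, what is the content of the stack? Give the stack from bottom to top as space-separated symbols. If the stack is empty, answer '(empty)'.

Step 1: shift (. Stack=[(] ptr=1 lookahead=( remaining=[( num / num ) ) $]
Step 2: shift (. Stack=[( (] ptr=2 lookahead=num remaining=[num / num ) ) $]
Step 3: shift num. Stack=[( ( num] ptr=3 lookahead=/ remaining=[/ num ) ) $]
Step 4: reduce F->num. Stack=[( ( F] ptr=3 lookahead=/ remaining=[/ num ) ) $]
Step 5: reduce T->F. Stack=[( ( T] ptr=3 lookahead=/ remaining=[/ num ) ) $]

Answer: ( ( T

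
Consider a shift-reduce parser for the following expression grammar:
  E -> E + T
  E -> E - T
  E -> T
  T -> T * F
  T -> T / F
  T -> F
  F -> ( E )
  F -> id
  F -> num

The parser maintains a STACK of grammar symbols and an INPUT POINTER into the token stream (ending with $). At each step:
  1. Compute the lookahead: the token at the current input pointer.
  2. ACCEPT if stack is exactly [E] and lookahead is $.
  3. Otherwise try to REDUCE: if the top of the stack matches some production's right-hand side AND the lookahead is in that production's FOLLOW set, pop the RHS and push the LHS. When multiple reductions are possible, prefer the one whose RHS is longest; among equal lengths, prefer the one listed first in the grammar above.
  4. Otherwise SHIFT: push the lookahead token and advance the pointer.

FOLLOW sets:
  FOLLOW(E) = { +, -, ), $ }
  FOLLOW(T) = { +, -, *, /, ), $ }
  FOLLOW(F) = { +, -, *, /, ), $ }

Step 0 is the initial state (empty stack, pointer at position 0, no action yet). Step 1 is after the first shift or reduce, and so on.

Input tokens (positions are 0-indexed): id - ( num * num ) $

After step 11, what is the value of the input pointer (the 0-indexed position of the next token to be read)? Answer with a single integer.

Answer: 6

Derivation:
Step 1: shift id. Stack=[id] ptr=1 lookahead=- remaining=[- ( num * num ) $]
Step 2: reduce F->id. Stack=[F] ptr=1 lookahead=- remaining=[- ( num * num ) $]
Step 3: reduce T->F. Stack=[T] ptr=1 lookahead=- remaining=[- ( num * num ) $]
Step 4: reduce E->T. Stack=[E] ptr=1 lookahead=- remaining=[- ( num * num ) $]
Step 5: shift -. Stack=[E -] ptr=2 lookahead=( remaining=[( num * num ) $]
Step 6: shift (. Stack=[E - (] ptr=3 lookahead=num remaining=[num * num ) $]
Step 7: shift num. Stack=[E - ( num] ptr=4 lookahead=* remaining=[* num ) $]
Step 8: reduce F->num. Stack=[E - ( F] ptr=4 lookahead=* remaining=[* num ) $]
Step 9: reduce T->F. Stack=[E - ( T] ptr=4 lookahead=* remaining=[* num ) $]
Step 10: shift *. Stack=[E - ( T *] ptr=5 lookahead=num remaining=[num ) $]
Step 11: shift num. Stack=[E - ( T * num] ptr=6 lookahead=) remaining=[) $]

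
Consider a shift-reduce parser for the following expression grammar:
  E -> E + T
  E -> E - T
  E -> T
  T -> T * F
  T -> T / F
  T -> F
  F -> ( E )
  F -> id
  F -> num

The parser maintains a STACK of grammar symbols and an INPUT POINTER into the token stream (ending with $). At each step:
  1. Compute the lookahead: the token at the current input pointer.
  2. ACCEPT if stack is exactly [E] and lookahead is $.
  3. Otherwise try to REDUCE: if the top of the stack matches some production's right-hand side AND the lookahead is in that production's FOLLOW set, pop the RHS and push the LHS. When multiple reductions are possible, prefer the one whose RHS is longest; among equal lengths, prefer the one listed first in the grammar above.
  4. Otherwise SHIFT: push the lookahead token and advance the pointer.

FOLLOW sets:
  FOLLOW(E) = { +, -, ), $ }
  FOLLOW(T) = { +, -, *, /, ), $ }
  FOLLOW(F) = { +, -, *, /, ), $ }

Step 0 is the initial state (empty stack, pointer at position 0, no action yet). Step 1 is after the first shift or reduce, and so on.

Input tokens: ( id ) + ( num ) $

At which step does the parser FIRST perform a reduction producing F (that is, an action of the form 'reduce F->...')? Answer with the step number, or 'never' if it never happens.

Step 1: shift (. Stack=[(] ptr=1 lookahead=id remaining=[id ) + ( num ) $]
Step 2: shift id. Stack=[( id] ptr=2 lookahead=) remaining=[) + ( num ) $]
Step 3: reduce F->id. Stack=[( F] ptr=2 lookahead=) remaining=[) + ( num ) $]

Answer: 3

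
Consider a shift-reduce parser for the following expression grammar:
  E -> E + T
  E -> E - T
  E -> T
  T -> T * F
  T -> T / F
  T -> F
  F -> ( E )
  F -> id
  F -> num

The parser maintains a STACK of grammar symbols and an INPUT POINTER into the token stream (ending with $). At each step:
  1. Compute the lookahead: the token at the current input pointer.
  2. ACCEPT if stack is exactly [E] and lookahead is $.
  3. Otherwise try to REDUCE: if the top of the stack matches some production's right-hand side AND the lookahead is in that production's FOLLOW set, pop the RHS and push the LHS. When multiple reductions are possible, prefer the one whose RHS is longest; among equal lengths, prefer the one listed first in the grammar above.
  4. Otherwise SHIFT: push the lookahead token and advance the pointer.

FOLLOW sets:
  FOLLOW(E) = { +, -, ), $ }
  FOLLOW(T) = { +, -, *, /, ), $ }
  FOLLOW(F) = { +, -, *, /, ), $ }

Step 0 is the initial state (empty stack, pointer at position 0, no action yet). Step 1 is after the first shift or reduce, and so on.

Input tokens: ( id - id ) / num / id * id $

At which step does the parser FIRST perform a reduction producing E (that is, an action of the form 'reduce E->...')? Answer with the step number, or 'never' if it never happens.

Answer: 5

Derivation:
Step 1: shift (. Stack=[(] ptr=1 lookahead=id remaining=[id - id ) / num / id * id $]
Step 2: shift id. Stack=[( id] ptr=2 lookahead=- remaining=[- id ) / num / id * id $]
Step 3: reduce F->id. Stack=[( F] ptr=2 lookahead=- remaining=[- id ) / num / id * id $]
Step 4: reduce T->F. Stack=[( T] ptr=2 lookahead=- remaining=[- id ) / num / id * id $]
Step 5: reduce E->T. Stack=[( E] ptr=2 lookahead=- remaining=[- id ) / num / id * id $]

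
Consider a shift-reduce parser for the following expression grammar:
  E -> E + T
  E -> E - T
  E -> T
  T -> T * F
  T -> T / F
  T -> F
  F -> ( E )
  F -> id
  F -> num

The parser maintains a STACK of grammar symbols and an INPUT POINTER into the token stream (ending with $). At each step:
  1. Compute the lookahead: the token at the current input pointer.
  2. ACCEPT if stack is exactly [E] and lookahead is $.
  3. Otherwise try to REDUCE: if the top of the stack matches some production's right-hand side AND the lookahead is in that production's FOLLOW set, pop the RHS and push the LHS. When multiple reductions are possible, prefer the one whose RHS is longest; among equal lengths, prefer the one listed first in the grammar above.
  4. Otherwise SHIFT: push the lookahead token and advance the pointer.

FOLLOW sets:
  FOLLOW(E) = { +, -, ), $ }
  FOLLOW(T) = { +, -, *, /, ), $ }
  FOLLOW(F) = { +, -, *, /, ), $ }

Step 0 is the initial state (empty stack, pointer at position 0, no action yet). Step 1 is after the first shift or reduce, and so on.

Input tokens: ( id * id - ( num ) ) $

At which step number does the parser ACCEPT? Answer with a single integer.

Step 1: shift (. Stack=[(] ptr=1 lookahead=id remaining=[id * id - ( num ) ) $]
Step 2: shift id. Stack=[( id] ptr=2 lookahead=* remaining=[* id - ( num ) ) $]
Step 3: reduce F->id. Stack=[( F] ptr=2 lookahead=* remaining=[* id - ( num ) ) $]
Step 4: reduce T->F. Stack=[( T] ptr=2 lookahead=* remaining=[* id - ( num ) ) $]
Step 5: shift *. Stack=[( T *] ptr=3 lookahead=id remaining=[id - ( num ) ) $]
Step 6: shift id. Stack=[( T * id] ptr=4 lookahead=- remaining=[- ( num ) ) $]
Step 7: reduce F->id. Stack=[( T * F] ptr=4 lookahead=- remaining=[- ( num ) ) $]
Step 8: reduce T->T * F. Stack=[( T] ptr=4 lookahead=- remaining=[- ( num ) ) $]
Step 9: reduce E->T. Stack=[( E] ptr=4 lookahead=- remaining=[- ( num ) ) $]
Step 10: shift -. Stack=[( E -] ptr=5 lookahead=( remaining=[( num ) ) $]
Step 11: shift (. Stack=[( E - (] ptr=6 lookahead=num remaining=[num ) ) $]
Step 12: shift num. Stack=[( E - ( num] ptr=7 lookahead=) remaining=[) ) $]
Step 13: reduce F->num. Stack=[( E - ( F] ptr=7 lookahead=) remaining=[) ) $]
Step 14: reduce T->F. Stack=[( E - ( T] ptr=7 lookahead=) remaining=[) ) $]
Step 15: reduce E->T. Stack=[( E - ( E] ptr=7 lookahead=) remaining=[) ) $]
Step 16: shift ). Stack=[( E - ( E )] ptr=8 lookahead=) remaining=[) $]
Step 17: reduce F->( E ). Stack=[( E - F] ptr=8 lookahead=) remaining=[) $]
Step 18: reduce T->F. Stack=[( E - T] ptr=8 lookahead=) remaining=[) $]
Step 19: reduce E->E - T. Stack=[( E] ptr=8 lookahead=) remaining=[) $]
Step 20: shift ). Stack=[( E )] ptr=9 lookahead=$ remaining=[$]
Step 21: reduce F->( E ). Stack=[F] ptr=9 lookahead=$ remaining=[$]
Step 22: reduce T->F. Stack=[T] ptr=9 lookahead=$ remaining=[$]
Step 23: reduce E->T. Stack=[E] ptr=9 lookahead=$ remaining=[$]
Step 24: accept. Stack=[E] ptr=9 lookahead=$ remaining=[$]

Answer: 24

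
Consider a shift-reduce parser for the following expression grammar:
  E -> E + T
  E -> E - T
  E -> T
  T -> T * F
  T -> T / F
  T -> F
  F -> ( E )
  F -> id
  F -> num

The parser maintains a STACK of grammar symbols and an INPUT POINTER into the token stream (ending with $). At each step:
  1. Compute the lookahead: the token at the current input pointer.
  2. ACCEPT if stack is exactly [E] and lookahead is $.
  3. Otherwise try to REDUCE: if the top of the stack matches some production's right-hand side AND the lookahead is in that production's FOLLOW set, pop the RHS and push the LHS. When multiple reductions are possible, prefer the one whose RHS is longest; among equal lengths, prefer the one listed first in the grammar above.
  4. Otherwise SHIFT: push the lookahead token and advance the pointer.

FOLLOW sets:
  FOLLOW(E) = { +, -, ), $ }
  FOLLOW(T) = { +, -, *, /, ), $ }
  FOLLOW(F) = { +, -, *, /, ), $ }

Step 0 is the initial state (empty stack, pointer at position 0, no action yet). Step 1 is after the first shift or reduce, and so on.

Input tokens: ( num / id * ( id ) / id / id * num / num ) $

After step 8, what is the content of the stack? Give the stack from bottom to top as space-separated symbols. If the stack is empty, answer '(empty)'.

Answer: ( T

Derivation:
Step 1: shift (. Stack=[(] ptr=1 lookahead=num remaining=[num / id * ( id ) / id / id * num / num ) $]
Step 2: shift num. Stack=[( num] ptr=2 lookahead=/ remaining=[/ id * ( id ) / id / id * num / num ) $]
Step 3: reduce F->num. Stack=[( F] ptr=2 lookahead=/ remaining=[/ id * ( id ) / id / id * num / num ) $]
Step 4: reduce T->F. Stack=[( T] ptr=2 lookahead=/ remaining=[/ id * ( id ) / id / id * num / num ) $]
Step 5: shift /. Stack=[( T /] ptr=3 lookahead=id remaining=[id * ( id ) / id / id * num / num ) $]
Step 6: shift id. Stack=[( T / id] ptr=4 lookahead=* remaining=[* ( id ) / id / id * num / num ) $]
Step 7: reduce F->id. Stack=[( T / F] ptr=4 lookahead=* remaining=[* ( id ) / id / id * num / num ) $]
Step 8: reduce T->T / F. Stack=[( T] ptr=4 lookahead=* remaining=[* ( id ) / id / id * num / num ) $]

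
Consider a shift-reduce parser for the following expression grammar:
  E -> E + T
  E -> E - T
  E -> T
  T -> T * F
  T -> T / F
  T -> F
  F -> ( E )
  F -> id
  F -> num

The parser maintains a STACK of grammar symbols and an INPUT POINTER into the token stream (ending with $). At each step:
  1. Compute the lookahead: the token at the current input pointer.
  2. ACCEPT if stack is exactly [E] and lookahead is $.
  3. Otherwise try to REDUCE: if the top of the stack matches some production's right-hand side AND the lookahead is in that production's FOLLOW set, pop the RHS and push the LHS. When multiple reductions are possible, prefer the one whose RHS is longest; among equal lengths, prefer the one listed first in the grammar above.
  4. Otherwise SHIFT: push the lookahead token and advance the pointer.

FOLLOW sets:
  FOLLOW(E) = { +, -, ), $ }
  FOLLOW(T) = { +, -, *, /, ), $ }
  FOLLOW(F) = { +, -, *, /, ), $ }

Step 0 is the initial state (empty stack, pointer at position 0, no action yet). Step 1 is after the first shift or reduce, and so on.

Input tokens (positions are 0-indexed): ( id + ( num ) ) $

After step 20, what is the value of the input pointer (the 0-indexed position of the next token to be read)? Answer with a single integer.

Answer: 7

Derivation:
Step 1: shift (. Stack=[(] ptr=1 lookahead=id remaining=[id + ( num ) ) $]
Step 2: shift id. Stack=[( id] ptr=2 lookahead=+ remaining=[+ ( num ) ) $]
Step 3: reduce F->id. Stack=[( F] ptr=2 lookahead=+ remaining=[+ ( num ) ) $]
Step 4: reduce T->F. Stack=[( T] ptr=2 lookahead=+ remaining=[+ ( num ) ) $]
Step 5: reduce E->T. Stack=[( E] ptr=2 lookahead=+ remaining=[+ ( num ) ) $]
Step 6: shift +. Stack=[( E +] ptr=3 lookahead=( remaining=[( num ) ) $]
Step 7: shift (. Stack=[( E + (] ptr=4 lookahead=num remaining=[num ) ) $]
Step 8: shift num. Stack=[( E + ( num] ptr=5 lookahead=) remaining=[) ) $]
Step 9: reduce F->num. Stack=[( E + ( F] ptr=5 lookahead=) remaining=[) ) $]
Step 10: reduce T->F. Stack=[( E + ( T] ptr=5 lookahead=) remaining=[) ) $]
Step 11: reduce E->T. Stack=[( E + ( E] ptr=5 lookahead=) remaining=[) ) $]
Step 12: shift ). Stack=[( E + ( E )] ptr=6 lookahead=) remaining=[) $]
Step 13: reduce F->( E ). Stack=[( E + F] ptr=6 lookahead=) remaining=[) $]
Step 14: reduce T->F. Stack=[( E + T] ptr=6 lookahead=) remaining=[) $]
Step 15: reduce E->E + T. Stack=[( E] ptr=6 lookahead=) remaining=[) $]
Step 16: shift ). Stack=[( E )] ptr=7 lookahead=$ remaining=[$]
Step 17: reduce F->( E ). Stack=[F] ptr=7 lookahead=$ remaining=[$]
Step 18: reduce T->F. Stack=[T] ptr=7 lookahead=$ remaining=[$]
Step 19: reduce E->T. Stack=[E] ptr=7 lookahead=$ remaining=[$]
Step 20: accept. Stack=[E] ptr=7 lookahead=$ remaining=[$]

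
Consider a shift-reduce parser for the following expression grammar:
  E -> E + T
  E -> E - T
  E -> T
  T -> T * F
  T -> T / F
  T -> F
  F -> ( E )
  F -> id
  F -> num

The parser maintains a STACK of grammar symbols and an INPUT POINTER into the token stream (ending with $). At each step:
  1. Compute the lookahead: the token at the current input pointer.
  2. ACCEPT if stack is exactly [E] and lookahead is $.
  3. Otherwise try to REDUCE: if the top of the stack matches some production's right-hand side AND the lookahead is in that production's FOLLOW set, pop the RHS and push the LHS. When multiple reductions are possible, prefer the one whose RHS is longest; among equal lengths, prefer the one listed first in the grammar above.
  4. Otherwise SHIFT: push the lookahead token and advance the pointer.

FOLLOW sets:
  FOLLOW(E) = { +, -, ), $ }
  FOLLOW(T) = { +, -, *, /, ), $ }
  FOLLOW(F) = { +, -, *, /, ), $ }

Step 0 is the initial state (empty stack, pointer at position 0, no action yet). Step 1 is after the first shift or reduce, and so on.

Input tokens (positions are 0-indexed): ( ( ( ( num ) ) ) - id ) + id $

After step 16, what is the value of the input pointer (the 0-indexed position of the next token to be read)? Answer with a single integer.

Step 1: shift (. Stack=[(] ptr=1 lookahead=( remaining=[( ( ( num ) ) ) - id ) + id $]
Step 2: shift (. Stack=[( (] ptr=2 lookahead=( remaining=[( ( num ) ) ) - id ) + id $]
Step 3: shift (. Stack=[( ( (] ptr=3 lookahead=( remaining=[( num ) ) ) - id ) + id $]
Step 4: shift (. Stack=[( ( ( (] ptr=4 lookahead=num remaining=[num ) ) ) - id ) + id $]
Step 5: shift num. Stack=[( ( ( ( num] ptr=5 lookahead=) remaining=[) ) ) - id ) + id $]
Step 6: reduce F->num. Stack=[( ( ( ( F] ptr=5 lookahead=) remaining=[) ) ) - id ) + id $]
Step 7: reduce T->F. Stack=[( ( ( ( T] ptr=5 lookahead=) remaining=[) ) ) - id ) + id $]
Step 8: reduce E->T. Stack=[( ( ( ( E] ptr=5 lookahead=) remaining=[) ) ) - id ) + id $]
Step 9: shift ). Stack=[( ( ( ( E )] ptr=6 lookahead=) remaining=[) ) - id ) + id $]
Step 10: reduce F->( E ). Stack=[( ( ( F] ptr=6 lookahead=) remaining=[) ) - id ) + id $]
Step 11: reduce T->F. Stack=[( ( ( T] ptr=6 lookahead=) remaining=[) ) - id ) + id $]
Step 12: reduce E->T. Stack=[( ( ( E] ptr=6 lookahead=) remaining=[) ) - id ) + id $]
Step 13: shift ). Stack=[( ( ( E )] ptr=7 lookahead=) remaining=[) - id ) + id $]
Step 14: reduce F->( E ). Stack=[( ( F] ptr=7 lookahead=) remaining=[) - id ) + id $]
Step 15: reduce T->F. Stack=[( ( T] ptr=7 lookahead=) remaining=[) - id ) + id $]
Step 16: reduce E->T. Stack=[( ( E] ptr=7 lookahead=) remaining=[) - id ) + id $]

Answer: 7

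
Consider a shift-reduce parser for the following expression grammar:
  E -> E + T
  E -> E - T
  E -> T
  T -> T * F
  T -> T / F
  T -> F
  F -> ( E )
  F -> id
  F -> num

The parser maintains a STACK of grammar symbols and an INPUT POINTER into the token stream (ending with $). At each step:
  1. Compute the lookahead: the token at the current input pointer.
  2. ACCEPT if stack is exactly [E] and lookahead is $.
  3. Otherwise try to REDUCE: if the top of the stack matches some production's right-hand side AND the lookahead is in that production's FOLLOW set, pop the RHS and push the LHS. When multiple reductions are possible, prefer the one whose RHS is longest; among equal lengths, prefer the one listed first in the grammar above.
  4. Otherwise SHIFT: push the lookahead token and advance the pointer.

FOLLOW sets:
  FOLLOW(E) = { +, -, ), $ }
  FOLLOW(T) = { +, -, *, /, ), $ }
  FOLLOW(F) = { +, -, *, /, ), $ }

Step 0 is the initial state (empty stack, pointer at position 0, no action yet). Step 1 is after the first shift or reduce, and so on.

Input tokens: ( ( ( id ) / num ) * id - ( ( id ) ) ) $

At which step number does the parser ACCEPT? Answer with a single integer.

Step 1: shift (. Stack=[(] ptr=1 lookahead=( remaining=[( ( id ) / num ) * id - ( ( id ) ) ) $]
Step 2: shift (. Stack=[( (] ptr=2 lookahead=( remaining=[( id ) / num ) * id - ( ( id ) ) ) $]
Step 3: shift (. Stack=[( ( (] ptr=3 lookahead=id remaining=[id ) / num ) * id - ( ( id ) ) ) $]
Step 4: shift id. Stack=[( ( ( id] ptr=4 lookahead=) remaining=[) / num ) * id - ( ( id ) ) ) $]
Step 5: reduce F->id. Stack=[( ( ( F] ptr=4 lookahead=) remaining=[) / num ) * id - ( ( id ) ) ) $]
Step 6: reduce T->F. Stack=[( ( ( T] ptr=4 lookahead=) remaining=[) / num ) * id - ( ( id ) ) ) $]
Step 7: reduce E->T. Stack=[( ( ( E] ptr=4 lookahead=) remaining=[) / num ) * id - ( ( id ) ) ) $]
Step 8: shift ). Stack=[( ( ( E )] ptr=5 lookahead=/ remaining=[/ num ) * id - ( ( id ) ) ) $]
Step 9: reduce F->( E ). Stack=[( ( F] ptr=5 lookahead=/ remaining=[/ num ) * id - ( ( id ) ) ) $]
Step 10: reduce T->F. Stack=[( ( T] ptr=5 lookahead=/ remaining=[/ num ) * id - ( ( id ) ) ) $]
Step 11: shift /. Stack=[( ( T /] ptr=6 lookahead=num remaining=[num ) * id - ( ( id ) ) ) $]
Step 12: shift num. Stack=[( ( T / num] ptr=7 lookahead=) remaining=[) * id - ( ( id ) ) ) $]
Step 13: reduce F->num. Stack=[( ( T / F] ptr=7 lookahead=) remaining=[) * id - ( ( id ) ) ) $]
Step 14: reduce T->T / F. Stack=[( ( T] ptr=7 lookahead=) remaining=[) * id - ( ( id ) ) ) $]
Step 15: reduce E->T. Stack=[( ( E] ptr=7 lookahead=) remaining=[) * id - ( ( id ) ) ) $]
Step 16: shift ). Stack=[( ( E )] ptr=8 lookahead=* remaining=[* id - ( ( id ) ) ) $]
Step 17: reduce F->( E ). Stack=[( F] ptr=8 lookahead=* remaining=[* id - ( ( id ) ) ) $]
Step 18: reduce T->F. Stack=[( T] ptr=8 lookahead=* remaining=[* id - ( ( id ) ) ) $]
Step 19: shift *. Stack=[( T *] ptr=9 lookahead=id remaining=[id - ( ( id ) ) ) $]
Step 20: shift id. Stack=[( T * id] ptr=10 lookahead=- remaining=[- ( ( id ) ) ) $]
Step 21: reduce F->id. Stack=[( T * F] ptr=10 lookahead=- remaining=[- ( ( id ) ) ) $]
Step 22: reduce T->T * F. Stack=[( T] ptr=10 lookahead=- remaining=[- ( ( id ) ) ) $]
Step 23: reduce E->T. Stack=[( E] ptr=10 lookahead=- remaining=[- ( ( id ) ) ) $]
Step 24: shift -. Stack=[( E -] ptr=11 lookahead=( remaining=[( ( id ) ) ) $]
Step 25: shift (. Stack=[( E - (] ptr=12 lookahead=( remaining=[( id ) ) ) $]
Step 26: shift (. Stack=[( E - ( (] ptr=13 lookahead=id remaining=[id ) ) ) $]
Step 27: shift id. Stack=[( E - ( ( id] ptr=14 lookahead=) remaining=[) ) ) $]
Step 28: reduce F->id. Stack=[( E - ( ( F] ptr=14 lookahead=) remaining=[) ) ) $]
Step 29: reduce T->F. Stack=[( E - ( ( T] ptr=14 lookahead=) remaining=[) ) ) $]
Step 30: reduce E->T. Stack=[( E - ( ( E] ptr=14 lookahead=) remaining=[) ) ) $]
Step 31: shift ). Stack=[( E - ( ( E )] ptr=15 lookahead=) remaining=[) ) $]
Step 32: reduce F->( E ). Stack=[( E - ( F] ptr=15 lookahead=) remaining=[) ) $]
Step 33: reduce T->F. Stack=[( E - ( T] ptr=15 lookahead=) remaining=[) ) $]
Step 34: reduce E->T. Stack=[( E - ( E] ptr=15 lookahead=) remaining=[) ) $]
Step 35: shift ). Stack=[( E - ( E )] ptr=16 lookahead=) remaining=[) $]
Step 36: reduce F->( E ). Stack=[( E - F] ptr=16 lookahead=) remaining=[) $]
Step 37: reduce T->F. Stack=[( E - T] ptr=16 lookahead=) remaining=[) $]
Step 38: reduce E->E - T. Stack=[( E] ptr=16 lookahead=) remaining=[) $]
Step 39: shift ). Stack=[( E )] ptr=17 lookahead=$ remaining=[$]
Step 40: reduce F->( E ). Stack=[F] ptr=17 lookahead=$ remaining=[$]
Step 41: reduce T->F. Stack=[T] ptr=17 lookahead=$ remaining=[$]
Step 42: reduce E->T. Stack=[E] ptr=17 lookahead=$ remaining=[$]
Step 43: accept. Stack=[E] ptr=17 lookahead=$ remaining=[$]

Answer: 43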